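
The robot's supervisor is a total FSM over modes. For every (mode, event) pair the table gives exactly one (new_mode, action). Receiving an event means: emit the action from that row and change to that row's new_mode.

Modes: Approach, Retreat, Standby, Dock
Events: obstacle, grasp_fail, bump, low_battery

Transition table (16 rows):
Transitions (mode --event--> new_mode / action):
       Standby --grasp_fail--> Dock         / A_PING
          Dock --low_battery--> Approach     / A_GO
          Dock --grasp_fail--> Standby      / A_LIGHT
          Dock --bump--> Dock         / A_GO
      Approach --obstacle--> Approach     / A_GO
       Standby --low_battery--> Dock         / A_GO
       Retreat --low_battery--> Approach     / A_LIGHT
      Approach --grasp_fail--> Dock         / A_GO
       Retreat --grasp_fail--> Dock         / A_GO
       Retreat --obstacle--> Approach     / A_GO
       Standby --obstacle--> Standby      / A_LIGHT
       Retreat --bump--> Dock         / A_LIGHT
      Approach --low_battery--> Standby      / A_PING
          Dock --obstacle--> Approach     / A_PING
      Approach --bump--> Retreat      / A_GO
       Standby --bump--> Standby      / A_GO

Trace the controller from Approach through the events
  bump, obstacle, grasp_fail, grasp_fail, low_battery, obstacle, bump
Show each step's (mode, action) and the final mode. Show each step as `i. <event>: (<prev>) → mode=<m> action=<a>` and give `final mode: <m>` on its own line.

1. bump: (Approach) → mode=Retreat action=A_GO
2. obstacle: (Retreat) → mode=Approach action=A_GO
3. grasp_fail: (Approach) → mode=Dock action=A_GO
4. grasp_fail: (Dock) → mode=Standby action=A_LIGHT
5. low_battery: (Standby) → mode=Dock action=A_GO
6. obstacle: (Dock) → mode=Approach action=A_PING
7. bump: (Approach) → mode=Retreat action=A_GO

final mode: Retreat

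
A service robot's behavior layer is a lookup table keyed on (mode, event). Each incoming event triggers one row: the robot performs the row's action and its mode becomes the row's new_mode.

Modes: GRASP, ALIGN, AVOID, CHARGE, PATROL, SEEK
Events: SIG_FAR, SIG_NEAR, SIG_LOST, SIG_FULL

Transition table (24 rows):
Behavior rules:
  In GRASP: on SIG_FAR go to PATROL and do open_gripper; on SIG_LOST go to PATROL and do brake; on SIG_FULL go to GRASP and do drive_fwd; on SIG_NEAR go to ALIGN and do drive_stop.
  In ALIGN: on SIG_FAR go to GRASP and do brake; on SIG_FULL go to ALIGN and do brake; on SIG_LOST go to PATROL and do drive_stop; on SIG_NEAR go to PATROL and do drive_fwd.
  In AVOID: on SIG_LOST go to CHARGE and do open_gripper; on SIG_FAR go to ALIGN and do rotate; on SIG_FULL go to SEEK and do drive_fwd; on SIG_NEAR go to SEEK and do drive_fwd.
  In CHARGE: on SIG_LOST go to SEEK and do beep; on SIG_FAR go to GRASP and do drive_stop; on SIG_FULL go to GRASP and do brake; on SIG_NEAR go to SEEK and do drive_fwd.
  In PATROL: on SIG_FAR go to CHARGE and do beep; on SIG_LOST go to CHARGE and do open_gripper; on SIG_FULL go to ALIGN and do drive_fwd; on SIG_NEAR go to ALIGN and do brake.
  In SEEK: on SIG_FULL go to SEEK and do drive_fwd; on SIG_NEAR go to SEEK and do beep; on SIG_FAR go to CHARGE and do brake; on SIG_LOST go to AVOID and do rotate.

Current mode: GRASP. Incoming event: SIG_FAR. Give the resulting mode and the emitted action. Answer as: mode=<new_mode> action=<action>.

mode=PATROL action=open_gripper

current mode = GRASP; filter table to that mode:
  (GRASP, SIG_FAR) → (PATROL, open_gripper)  ← event matches
  (GRASP, SIG_LOST) → (PATROL, brake)
  (GRASP, SIG_FULL) → (GRASP, drive_fwd)
  (GRASP, SIG_NEAR) → (ALIGN, drive_stop)
event = SIG_FAR selects (PATROL, open_gripper)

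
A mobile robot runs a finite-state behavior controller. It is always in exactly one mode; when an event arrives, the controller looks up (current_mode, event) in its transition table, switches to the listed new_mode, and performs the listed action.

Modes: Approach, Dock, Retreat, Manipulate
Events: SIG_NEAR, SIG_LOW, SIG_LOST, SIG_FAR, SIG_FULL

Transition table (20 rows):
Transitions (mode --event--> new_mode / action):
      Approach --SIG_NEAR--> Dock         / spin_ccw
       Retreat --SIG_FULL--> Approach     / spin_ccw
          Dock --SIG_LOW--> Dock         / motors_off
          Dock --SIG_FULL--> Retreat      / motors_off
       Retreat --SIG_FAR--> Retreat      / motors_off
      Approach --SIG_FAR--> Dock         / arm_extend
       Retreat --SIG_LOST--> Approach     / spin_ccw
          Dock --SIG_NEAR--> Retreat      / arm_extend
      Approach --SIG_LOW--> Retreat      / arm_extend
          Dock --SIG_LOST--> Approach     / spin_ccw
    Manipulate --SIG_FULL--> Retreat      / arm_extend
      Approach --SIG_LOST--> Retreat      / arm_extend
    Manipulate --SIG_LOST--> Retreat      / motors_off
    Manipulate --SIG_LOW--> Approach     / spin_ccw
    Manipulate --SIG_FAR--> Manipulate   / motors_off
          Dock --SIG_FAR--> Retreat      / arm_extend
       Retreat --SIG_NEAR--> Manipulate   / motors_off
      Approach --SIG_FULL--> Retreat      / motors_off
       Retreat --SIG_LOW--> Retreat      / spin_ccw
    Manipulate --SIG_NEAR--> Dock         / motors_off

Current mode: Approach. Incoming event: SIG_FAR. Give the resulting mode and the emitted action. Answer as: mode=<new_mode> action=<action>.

mode=Dock action=arm_extend

current mode = Approach; filter table to that mode:
  (Approach, SIG_NEAR) → (Dock, spin_ccw)
  (Approach, SIG_FAR) → (Dock, arm_extend)  ← event matches
  (Approach, SIG_LOW) → (Retreat, arm_extend)
  (Approach, SIG_LOST) → (Retreat, arm_extend)
  (Approach, SIG_FULL) → (Retreat, motors_off)
event = SIG_FAR selects (Dock, arm_extend)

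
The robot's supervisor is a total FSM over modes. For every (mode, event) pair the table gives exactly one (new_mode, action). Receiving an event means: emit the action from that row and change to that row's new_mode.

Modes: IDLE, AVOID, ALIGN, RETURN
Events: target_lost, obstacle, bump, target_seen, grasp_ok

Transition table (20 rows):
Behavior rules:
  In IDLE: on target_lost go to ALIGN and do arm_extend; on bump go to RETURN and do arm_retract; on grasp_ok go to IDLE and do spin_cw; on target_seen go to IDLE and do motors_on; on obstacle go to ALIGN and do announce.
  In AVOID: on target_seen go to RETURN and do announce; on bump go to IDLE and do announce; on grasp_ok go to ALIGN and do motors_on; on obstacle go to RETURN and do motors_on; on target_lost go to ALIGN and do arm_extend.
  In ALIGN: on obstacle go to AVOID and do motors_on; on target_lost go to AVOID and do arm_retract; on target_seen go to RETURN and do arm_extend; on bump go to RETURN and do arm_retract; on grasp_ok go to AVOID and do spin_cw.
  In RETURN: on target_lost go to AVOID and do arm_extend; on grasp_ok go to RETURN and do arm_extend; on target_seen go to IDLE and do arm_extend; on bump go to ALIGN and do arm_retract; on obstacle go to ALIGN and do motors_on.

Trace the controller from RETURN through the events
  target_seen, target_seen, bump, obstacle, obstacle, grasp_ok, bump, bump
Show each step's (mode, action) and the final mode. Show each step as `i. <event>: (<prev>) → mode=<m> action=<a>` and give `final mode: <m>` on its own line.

final mode: ALIGN

1. target_seen: (RETURN) → mode=IDLE action=arm_extend
2. target_seen: (IDLE) → mode=IDLE action=motors_on
3. bump: (IDLE) → mode=RETURN action=arm_retract
4. obstacle: (RETURN) → mode=ALIGN action=motors_on
5. obstacle: (ALIGN) → mode=AVOID action=motors_on
6. grasp_ok: (AVOID) → mode=ALIGN action=motors_on
7. bump: (ALIGN) → mode=RETURN action=arm_retract
8. bump: (RETURN) → mode=ALIGN action=arm_retract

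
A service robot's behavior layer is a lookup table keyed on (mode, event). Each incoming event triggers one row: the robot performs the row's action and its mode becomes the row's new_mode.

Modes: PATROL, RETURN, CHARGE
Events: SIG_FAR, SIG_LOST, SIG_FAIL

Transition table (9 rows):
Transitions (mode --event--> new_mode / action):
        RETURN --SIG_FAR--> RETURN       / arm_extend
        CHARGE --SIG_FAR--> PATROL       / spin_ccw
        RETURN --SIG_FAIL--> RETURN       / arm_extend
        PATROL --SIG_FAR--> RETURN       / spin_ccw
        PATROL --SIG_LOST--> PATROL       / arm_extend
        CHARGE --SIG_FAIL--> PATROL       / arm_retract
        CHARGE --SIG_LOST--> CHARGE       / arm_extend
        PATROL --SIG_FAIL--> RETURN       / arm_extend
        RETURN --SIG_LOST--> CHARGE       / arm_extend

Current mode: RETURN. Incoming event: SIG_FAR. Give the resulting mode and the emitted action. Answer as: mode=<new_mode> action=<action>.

current mode = RETURN; filter table to that mode:
  (RETURN, SIG_FAR) → (RETURN, arm_extend)  ← event matches
  (RETURN, SIG_FAIL) → (RETURN, arm_extend)
  (RETURN, SIG_LOST) → (CHARGE, arm_extend)
event = SIG_FAR selects (RETURN, arm_extend)

mode=RETURN action=arm_extend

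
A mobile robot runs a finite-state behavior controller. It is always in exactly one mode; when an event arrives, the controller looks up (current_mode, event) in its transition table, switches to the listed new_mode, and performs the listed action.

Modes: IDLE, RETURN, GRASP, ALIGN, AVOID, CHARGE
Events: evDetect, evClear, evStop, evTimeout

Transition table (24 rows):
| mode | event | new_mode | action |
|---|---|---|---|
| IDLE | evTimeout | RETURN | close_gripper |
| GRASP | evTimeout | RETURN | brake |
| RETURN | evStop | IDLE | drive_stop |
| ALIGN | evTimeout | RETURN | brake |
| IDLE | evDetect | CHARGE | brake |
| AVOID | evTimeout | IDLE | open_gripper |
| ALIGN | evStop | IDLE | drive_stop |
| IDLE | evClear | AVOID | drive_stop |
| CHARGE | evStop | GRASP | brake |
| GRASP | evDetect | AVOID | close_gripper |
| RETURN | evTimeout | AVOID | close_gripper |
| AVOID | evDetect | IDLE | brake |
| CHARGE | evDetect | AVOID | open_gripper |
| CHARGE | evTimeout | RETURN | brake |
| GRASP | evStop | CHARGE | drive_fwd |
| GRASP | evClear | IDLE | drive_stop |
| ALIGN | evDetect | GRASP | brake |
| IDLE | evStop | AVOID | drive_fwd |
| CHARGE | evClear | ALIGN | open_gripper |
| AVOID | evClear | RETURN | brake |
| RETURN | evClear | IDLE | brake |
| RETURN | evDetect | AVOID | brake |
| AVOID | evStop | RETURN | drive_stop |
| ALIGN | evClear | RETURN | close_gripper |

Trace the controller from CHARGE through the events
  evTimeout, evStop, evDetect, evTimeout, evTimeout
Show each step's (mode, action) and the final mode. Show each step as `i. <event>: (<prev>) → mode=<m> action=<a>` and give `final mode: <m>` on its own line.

1. evTimeout: (CHARGE) → mode=RETURN action=brake
2. evStop: (RETURN) → mode=IDLE action=drive_stop
3. evDetect: (IDLE) → mode=CHARGE action=brake
4. evTimeout: (CHARGE) → mode=RETURN action=brake
5. evTimeout: (RETURN) → mode=AVOID action=close_gripper

final mode: AVOID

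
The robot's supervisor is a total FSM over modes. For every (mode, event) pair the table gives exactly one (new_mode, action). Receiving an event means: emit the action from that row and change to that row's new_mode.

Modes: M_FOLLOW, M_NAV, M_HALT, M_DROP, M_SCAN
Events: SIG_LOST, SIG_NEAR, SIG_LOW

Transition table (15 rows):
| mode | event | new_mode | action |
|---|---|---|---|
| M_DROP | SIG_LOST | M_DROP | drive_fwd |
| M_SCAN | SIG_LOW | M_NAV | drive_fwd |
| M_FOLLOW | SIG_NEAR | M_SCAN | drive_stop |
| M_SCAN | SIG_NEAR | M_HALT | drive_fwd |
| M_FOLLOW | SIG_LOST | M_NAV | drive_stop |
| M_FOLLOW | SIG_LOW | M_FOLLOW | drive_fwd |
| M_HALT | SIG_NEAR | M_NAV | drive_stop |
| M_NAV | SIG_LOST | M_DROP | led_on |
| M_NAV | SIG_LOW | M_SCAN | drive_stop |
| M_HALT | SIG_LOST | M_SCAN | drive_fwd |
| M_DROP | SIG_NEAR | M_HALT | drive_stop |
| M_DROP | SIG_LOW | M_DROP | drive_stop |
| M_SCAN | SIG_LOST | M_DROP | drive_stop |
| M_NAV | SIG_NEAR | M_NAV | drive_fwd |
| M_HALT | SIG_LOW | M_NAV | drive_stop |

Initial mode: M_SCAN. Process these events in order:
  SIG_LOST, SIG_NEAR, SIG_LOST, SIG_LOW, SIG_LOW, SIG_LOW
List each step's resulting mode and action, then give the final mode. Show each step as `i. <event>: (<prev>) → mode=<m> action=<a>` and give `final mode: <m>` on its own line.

final mode: M_NAV

1. SIG_LOST: (M_SCAN) → mode=M_DROP action=drive_stop
2. SIG_NEAR: (M_DROP) → mode=M_HALT action=drive_stop
3. SIG_LOST: (M_HALT) → mode=M_SCAN action=drive_fwd
4. SIG_LOW: (M_SCAN) → mode=M_NAV action=drive_fwd
5. SIG_LOW: (M_NAV) → mode=M_SCAN action=drive_stop
6. SIG_LOW: (M_SCAN) → mode=M_NAV action=drive_fwd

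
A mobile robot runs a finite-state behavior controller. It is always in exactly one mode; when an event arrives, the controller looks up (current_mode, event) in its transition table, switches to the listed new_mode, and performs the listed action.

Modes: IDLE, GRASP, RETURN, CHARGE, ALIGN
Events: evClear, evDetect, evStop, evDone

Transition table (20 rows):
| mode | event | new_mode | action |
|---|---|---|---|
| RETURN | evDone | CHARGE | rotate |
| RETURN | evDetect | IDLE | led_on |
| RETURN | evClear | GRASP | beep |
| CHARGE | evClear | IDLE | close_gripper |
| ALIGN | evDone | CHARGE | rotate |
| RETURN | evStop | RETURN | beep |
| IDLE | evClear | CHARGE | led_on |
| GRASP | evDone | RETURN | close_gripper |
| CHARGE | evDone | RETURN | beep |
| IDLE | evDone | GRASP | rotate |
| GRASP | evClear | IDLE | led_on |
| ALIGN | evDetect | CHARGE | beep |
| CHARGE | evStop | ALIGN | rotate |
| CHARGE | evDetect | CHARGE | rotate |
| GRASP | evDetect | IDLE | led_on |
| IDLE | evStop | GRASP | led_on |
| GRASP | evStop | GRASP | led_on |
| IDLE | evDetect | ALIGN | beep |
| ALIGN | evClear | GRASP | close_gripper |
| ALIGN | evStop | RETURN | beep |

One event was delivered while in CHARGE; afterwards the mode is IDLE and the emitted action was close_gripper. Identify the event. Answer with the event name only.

evClear

try evClear: (CHARGE, evClear) → (IDLE, close_gripper)  ← matches
try evDetect: (CHARGE, evDetect) → (CHARGE, rotate)
try evStop: (CHARGE, evStop) → (ALIGN, rotate)
try evDone: (CHARGE, evDone) → (RETURN, beep)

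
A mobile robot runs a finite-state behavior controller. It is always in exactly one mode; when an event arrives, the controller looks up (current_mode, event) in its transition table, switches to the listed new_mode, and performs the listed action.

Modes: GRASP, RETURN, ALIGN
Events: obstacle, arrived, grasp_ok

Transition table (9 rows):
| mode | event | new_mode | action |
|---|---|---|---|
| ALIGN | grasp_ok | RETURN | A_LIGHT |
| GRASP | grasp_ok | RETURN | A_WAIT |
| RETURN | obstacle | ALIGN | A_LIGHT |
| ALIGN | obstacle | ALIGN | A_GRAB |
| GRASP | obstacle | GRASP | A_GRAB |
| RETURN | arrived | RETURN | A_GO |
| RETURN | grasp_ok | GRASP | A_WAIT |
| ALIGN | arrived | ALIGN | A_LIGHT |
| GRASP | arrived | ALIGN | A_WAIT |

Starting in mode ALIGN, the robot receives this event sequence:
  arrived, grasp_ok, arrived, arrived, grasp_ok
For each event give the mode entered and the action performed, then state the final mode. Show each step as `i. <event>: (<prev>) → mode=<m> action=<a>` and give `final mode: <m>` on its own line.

final mode: GRASP

1. arrived: (ALIGN) → mode=ALIGN action=A_LIGHT
2. grasp_ok: (ALIGN) → mode=RETURN action=A_LIGHT
3. arrived: (RETURN) → mode=RETURN action=A_GO
4. arrived: (RETURN) → mode=RETURN action=A_GO
5. grasp_ok: (RETURN) → mode=GRASP action=A_WAIT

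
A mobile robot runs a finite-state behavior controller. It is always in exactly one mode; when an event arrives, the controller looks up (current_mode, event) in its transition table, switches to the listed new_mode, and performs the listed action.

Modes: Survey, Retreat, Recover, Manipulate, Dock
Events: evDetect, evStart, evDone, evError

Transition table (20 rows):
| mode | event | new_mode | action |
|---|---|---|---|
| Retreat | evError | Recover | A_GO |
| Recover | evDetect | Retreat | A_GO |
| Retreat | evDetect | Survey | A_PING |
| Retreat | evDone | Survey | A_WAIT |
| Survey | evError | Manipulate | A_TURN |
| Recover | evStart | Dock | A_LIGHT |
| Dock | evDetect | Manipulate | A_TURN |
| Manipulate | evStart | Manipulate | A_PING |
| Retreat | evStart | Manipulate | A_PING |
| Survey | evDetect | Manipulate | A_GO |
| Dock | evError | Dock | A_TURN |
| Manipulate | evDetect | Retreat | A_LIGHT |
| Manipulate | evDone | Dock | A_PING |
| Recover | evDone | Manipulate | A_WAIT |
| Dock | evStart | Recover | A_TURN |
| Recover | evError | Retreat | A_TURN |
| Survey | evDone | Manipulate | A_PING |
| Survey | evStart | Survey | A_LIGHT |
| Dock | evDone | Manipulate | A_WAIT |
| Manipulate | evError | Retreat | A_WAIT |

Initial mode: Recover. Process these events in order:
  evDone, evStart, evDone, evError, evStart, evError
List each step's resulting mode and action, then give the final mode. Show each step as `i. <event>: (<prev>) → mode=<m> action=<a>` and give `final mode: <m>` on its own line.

1. evDone: (Recover) → mode=Manipulate action=A_WAIT
2. evStart: (Manipulate) → mode=Manipulate action=A_PING
3. evDone: (Manipulate) → mode=Dock action=A_PING
4. evError: (Dock) → mode=Dock action=A_TURN
5. evStart: (Dock) → mode=Recover action=A_TURN
6. evError: (Recover) → mode=Retreat action=A_TURN

final mode: Retreat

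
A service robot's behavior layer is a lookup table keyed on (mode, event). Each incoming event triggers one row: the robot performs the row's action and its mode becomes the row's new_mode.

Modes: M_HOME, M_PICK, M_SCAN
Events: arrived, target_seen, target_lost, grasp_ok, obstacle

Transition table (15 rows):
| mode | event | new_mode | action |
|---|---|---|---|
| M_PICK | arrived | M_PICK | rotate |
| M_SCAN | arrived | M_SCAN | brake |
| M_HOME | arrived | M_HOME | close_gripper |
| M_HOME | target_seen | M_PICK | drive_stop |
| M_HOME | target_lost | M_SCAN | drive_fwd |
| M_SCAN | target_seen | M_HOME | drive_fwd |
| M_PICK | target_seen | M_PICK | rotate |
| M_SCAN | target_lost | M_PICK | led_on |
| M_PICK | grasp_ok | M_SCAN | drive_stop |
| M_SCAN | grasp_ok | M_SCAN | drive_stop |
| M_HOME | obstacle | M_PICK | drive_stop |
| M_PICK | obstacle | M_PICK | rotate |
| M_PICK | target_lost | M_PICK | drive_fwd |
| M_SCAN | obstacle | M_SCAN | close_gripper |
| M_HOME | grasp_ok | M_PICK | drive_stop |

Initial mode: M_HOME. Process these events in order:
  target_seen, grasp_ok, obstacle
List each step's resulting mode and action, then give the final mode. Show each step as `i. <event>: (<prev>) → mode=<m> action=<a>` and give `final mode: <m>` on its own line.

final mode: M_SCAN

1. target_seen: (M_HOME) → mode=M_PICK action=drive_stop
2. grasp_ok: (M_PICK) → mode=M_SCAN action=drive_stop
3. obstacle: (M_SCAN) → mode=M_SCAN action=close_gripper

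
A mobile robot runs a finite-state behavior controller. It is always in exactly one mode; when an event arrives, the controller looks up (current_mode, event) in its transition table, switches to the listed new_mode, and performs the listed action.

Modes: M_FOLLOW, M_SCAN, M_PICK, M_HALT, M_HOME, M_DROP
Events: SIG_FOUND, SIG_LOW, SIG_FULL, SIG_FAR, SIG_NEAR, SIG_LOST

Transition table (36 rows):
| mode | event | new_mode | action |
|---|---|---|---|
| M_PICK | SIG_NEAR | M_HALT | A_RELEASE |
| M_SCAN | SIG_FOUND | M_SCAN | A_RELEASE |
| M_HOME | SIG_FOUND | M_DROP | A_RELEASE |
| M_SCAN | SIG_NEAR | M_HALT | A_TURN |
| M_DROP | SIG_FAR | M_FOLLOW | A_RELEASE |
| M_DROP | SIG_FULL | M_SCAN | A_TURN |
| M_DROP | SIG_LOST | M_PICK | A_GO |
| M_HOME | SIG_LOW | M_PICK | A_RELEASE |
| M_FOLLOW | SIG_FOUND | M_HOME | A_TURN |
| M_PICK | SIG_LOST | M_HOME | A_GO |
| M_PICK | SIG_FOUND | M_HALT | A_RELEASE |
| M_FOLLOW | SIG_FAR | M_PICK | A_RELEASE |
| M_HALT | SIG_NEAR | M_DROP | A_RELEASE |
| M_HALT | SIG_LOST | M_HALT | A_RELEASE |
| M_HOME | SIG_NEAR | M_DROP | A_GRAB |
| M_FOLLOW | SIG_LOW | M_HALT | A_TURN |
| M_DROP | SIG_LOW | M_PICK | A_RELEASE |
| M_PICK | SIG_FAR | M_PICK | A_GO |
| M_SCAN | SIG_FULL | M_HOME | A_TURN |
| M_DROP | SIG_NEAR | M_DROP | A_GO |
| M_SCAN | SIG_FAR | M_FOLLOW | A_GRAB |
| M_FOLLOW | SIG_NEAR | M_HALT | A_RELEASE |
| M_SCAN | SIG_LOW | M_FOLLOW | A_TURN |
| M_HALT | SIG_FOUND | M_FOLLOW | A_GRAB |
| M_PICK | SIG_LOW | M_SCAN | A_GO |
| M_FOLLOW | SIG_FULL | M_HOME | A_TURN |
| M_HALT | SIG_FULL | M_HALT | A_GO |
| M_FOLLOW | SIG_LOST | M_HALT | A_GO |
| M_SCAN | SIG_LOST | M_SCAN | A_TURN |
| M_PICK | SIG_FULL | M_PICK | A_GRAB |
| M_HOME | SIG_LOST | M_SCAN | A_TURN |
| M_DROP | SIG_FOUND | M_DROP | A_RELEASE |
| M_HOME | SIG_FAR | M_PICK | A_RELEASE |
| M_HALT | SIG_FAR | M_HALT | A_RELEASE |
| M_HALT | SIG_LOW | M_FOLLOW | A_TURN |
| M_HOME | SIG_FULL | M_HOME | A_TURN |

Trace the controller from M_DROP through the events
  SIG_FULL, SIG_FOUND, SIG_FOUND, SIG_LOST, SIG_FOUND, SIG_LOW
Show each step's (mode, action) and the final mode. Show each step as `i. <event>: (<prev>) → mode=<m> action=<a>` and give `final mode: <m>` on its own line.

final mode: M_FOLLOW

1. SIG_FULL: (M_DROP) → mode=M_SCAN action=A_TURN
2. SIG_FOUND: (M_SCAN) → mode=M_SCAN action=A_RELEASE
3. SIG_FOUND: (M_SCAN) → mode=M_SCAN action=A_RELEASE
4. SIG_LOST: (M_SCAN) → mode=M_SCAN action=A_TURN
5. SIG_FOUND: (M_SCAN) → mode=M_SCAN action=A_RELEASE
6. SIG_LOW: (M_SCAN) → mode=M_FOLLOW action=A_TURN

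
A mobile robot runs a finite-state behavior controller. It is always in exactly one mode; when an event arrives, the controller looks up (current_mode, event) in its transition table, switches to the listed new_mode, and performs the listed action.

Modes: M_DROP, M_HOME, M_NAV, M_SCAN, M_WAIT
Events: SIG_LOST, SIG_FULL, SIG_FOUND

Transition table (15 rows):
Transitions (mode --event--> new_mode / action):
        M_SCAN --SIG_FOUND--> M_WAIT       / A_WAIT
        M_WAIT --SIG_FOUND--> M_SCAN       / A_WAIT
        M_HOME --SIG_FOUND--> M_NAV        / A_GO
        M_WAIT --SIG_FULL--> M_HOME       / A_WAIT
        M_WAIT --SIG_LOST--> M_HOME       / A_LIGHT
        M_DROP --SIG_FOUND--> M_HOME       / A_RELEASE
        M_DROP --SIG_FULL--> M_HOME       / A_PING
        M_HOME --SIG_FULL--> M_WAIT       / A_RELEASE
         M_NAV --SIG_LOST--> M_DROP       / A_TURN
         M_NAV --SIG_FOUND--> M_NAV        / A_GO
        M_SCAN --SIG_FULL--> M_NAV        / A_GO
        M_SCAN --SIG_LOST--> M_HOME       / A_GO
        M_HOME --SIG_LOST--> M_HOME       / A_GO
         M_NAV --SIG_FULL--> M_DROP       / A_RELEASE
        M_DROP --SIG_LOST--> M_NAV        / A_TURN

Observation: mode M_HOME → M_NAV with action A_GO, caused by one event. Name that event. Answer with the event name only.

SIG_FOUND

try SIG_LOST: (M_HOME, SIG_LOST) → (M_HOME, A_GO)
try SIG_FULL: (M_HOME, SIG_FULL) → (M_WAIT, A_RELEASE)
try SIG_FOUND: (M_HOME, SIG_FOUND) → (M_NAV, A_GO)  ← matches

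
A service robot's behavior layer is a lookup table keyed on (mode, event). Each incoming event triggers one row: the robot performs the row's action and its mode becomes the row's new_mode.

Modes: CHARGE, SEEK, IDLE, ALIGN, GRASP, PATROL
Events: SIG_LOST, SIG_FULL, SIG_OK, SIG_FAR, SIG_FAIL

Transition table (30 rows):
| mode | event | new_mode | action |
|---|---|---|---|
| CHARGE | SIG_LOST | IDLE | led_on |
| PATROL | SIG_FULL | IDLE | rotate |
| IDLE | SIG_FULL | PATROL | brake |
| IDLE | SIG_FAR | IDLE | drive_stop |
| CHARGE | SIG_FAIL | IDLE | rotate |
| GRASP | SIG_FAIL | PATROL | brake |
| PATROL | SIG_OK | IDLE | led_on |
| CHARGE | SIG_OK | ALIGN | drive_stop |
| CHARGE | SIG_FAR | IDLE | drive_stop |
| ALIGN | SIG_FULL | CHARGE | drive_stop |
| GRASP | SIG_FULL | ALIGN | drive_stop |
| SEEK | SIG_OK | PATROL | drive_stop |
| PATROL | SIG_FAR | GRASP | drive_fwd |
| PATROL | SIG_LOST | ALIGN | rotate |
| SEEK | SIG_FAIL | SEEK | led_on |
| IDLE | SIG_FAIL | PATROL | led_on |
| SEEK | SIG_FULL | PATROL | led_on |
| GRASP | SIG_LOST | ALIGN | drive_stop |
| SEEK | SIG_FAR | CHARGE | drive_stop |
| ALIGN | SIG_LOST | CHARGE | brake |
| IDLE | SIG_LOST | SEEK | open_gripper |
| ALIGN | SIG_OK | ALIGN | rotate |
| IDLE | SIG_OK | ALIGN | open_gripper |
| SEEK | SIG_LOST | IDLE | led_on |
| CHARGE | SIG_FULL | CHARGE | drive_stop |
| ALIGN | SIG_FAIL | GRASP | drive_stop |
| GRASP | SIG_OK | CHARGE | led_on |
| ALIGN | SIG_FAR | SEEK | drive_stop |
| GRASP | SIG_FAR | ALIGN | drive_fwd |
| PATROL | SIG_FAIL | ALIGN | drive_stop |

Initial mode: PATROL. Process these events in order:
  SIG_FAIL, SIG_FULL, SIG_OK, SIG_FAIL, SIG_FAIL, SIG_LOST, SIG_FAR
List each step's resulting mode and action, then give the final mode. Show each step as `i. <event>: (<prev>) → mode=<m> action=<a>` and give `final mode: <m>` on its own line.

1. SIG_FAIL: (PATROL) → mode=ALIGN action=drive_stop
2. SIG_FULL: (ALIGN) → mode=CHARGE action=drive_stop
3. SIG_OK: (CHARGE) → mode=ALIGN action=drive_stop
4. SIG_FAIL: (ALIGN) → mode=GRASP action=drive_stop
5. SIG_FAIL: (GRASP) → mode=PATROL action=brake
6. SIG_LOST: (PATROL) → mode=ALIGN action=rotate
7. SIG_FAR: (ALIGN) → mode=SEEK action=drive_stop

final mode: SEEK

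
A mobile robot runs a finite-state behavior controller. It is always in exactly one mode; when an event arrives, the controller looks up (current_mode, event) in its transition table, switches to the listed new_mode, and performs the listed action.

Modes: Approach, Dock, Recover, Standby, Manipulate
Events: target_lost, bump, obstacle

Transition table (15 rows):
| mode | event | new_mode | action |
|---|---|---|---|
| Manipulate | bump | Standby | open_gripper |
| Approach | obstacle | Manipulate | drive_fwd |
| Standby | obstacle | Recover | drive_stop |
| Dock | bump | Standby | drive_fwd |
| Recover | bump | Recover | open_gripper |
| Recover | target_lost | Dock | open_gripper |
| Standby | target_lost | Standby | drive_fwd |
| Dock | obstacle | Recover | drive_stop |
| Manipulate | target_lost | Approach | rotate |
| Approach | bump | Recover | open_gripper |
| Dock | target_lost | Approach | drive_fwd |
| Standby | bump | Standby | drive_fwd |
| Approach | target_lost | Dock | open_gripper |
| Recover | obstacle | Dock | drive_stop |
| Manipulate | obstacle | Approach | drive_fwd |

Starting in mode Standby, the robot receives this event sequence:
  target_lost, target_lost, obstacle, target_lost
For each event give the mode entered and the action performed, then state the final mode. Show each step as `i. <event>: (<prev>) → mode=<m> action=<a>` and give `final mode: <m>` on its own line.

final mode: Dock

1. target_lost: (Standby) → mode=Standby action=drive_fwd
2. target_lost: (Standby) → mode=Standby action=drive_fwd
3. obstacle: (Standby) → mode=Recover action=drive_stop
4. target_lost: (Recover) → mode=Dock action=open_gripper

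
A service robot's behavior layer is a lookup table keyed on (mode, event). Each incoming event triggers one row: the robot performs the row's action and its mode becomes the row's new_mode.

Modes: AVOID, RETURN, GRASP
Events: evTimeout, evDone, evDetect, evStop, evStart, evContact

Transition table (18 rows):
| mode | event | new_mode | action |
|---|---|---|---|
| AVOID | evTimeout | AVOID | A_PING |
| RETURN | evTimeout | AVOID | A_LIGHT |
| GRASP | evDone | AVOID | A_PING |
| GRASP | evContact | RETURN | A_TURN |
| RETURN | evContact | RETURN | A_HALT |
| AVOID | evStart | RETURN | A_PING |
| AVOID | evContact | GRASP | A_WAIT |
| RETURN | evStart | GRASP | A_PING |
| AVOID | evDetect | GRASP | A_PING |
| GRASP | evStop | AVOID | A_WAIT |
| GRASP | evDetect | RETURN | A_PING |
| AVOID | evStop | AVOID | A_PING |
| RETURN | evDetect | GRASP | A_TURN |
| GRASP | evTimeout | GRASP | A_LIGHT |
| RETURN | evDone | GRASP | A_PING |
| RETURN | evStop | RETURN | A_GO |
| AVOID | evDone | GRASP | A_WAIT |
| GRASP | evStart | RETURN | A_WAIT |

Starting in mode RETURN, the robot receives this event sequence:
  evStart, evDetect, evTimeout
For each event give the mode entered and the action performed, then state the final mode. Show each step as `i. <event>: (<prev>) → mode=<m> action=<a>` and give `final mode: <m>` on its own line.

final mode: AVOID

1. evStart: (RETURN) → mode=GRASP action=A_PING
2. evDetect: (GRASP) → mode=RETURN action=A_PING
3. evTimeout: (RETURN) → mode=AVOID action=A_LIGHT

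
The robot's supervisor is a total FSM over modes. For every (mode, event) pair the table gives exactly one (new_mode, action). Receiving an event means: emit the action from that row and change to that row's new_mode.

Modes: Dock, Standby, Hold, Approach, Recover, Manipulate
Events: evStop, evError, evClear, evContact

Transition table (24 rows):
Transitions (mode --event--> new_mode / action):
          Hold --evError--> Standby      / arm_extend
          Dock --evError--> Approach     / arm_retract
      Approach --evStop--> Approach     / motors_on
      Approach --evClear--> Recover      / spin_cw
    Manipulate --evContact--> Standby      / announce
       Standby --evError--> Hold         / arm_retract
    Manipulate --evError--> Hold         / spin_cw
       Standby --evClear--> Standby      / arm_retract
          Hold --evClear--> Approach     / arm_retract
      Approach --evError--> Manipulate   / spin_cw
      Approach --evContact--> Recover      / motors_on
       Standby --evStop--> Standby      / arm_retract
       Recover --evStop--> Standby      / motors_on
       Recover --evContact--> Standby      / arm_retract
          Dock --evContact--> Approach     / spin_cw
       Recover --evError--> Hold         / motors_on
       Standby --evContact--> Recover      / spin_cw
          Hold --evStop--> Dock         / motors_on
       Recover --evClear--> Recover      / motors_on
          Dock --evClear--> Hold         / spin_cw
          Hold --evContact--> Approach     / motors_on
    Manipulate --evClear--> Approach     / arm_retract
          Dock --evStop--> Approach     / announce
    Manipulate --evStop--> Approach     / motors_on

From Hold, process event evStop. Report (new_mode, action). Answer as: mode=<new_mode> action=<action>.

current mode = Hold; filter table to that mode:
  (Hold, evError) → (Standby, arm_extend)
  (Hold, evClear) → (Approach, arm_retract)
  (Hold, evStop) → (Dock, motors_on)  ← event matches
  (Hold, evContact) → (Approach, motors_on)
event = evStop selects (Dock, motors_on)

mode=Dock action=motors_on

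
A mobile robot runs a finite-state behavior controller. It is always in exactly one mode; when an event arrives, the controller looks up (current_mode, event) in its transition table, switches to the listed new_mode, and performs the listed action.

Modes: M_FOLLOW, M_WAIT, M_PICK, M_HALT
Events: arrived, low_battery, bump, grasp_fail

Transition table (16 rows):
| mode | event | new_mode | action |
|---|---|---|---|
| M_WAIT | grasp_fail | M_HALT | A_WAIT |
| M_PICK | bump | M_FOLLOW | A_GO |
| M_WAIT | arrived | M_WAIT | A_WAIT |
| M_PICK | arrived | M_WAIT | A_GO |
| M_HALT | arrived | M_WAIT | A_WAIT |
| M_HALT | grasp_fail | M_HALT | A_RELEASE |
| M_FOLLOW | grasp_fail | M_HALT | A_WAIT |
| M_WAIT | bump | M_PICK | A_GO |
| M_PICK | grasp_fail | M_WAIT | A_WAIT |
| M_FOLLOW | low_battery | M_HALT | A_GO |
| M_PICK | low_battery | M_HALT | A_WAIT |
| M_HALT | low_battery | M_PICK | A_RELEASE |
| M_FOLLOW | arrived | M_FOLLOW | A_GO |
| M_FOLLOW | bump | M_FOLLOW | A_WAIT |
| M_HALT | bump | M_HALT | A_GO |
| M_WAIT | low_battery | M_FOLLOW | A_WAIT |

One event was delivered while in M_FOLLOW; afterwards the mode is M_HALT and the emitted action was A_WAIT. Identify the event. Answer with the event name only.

try arrived: (M_FOLLOW, arrived) → (M_FOLLOW, A_GO)
try low_battery: (M_FOLLOW, low_battery) → (M_HALT, A_GO)
try bump: (M_FOLLOW, bump) → (M_FOLLOW, A_WAIT)
try grasp_fail: (M_FOLLOW, grasp_fail) → (M_HALT, A_WAIT)  ← matches

grasp_fail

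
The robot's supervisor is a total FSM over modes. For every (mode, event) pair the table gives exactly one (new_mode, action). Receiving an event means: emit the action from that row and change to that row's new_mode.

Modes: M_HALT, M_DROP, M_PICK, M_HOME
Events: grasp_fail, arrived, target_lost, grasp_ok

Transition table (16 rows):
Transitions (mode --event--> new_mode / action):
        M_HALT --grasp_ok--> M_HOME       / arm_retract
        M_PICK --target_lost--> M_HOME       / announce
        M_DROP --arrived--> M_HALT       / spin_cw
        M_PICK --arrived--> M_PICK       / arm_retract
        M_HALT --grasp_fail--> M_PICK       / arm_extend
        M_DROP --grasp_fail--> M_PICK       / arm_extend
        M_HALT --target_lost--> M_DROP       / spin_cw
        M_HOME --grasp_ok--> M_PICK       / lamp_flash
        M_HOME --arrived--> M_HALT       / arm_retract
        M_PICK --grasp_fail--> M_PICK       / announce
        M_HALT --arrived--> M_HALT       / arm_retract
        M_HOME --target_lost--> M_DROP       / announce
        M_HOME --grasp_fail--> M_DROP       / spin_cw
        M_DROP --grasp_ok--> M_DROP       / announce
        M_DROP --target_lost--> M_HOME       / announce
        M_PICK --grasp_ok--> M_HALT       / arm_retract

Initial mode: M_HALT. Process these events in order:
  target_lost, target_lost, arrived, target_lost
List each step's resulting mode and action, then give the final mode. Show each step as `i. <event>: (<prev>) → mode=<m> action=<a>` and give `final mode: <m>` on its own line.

final mode: M_DROP

1. target_lost: (M_HALT) → mode=M_DROP action=spin_cw
2. target_lost: (M_DROP) → mode=M_HOME action=announce
3. arrived: (M_HOME) → mode=M_HALT action=arm_retract
4. target_lost: (M_HALT) → mode=M_DROP action=spin_cw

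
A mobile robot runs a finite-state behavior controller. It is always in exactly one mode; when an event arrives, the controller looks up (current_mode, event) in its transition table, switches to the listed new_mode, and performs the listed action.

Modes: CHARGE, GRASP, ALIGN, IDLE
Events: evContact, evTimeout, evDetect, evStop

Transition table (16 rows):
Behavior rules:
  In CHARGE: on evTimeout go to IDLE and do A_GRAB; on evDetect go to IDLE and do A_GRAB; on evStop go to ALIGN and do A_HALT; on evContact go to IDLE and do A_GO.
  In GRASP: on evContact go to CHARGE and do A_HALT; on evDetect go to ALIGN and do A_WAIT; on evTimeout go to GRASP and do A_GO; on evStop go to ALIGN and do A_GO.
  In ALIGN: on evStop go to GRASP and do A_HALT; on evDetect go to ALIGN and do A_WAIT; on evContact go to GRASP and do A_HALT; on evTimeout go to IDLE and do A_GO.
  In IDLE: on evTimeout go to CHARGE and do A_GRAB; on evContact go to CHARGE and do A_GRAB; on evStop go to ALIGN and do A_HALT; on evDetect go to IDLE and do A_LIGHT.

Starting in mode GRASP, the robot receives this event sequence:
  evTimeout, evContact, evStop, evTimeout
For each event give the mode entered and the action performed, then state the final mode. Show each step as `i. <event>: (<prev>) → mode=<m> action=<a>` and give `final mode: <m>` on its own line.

final mode: IDLE

1. evTimeout: (GRASP) → mode=GRASP action=A_GO
2. evContact: (GRASP) → mode=CHARGE action=A_HALT
3. evStop: (CHARGE) → mode=ALIGN action=A_HALT
4. evTimeout: (ALIGN) → mode=IDLE action=A_GO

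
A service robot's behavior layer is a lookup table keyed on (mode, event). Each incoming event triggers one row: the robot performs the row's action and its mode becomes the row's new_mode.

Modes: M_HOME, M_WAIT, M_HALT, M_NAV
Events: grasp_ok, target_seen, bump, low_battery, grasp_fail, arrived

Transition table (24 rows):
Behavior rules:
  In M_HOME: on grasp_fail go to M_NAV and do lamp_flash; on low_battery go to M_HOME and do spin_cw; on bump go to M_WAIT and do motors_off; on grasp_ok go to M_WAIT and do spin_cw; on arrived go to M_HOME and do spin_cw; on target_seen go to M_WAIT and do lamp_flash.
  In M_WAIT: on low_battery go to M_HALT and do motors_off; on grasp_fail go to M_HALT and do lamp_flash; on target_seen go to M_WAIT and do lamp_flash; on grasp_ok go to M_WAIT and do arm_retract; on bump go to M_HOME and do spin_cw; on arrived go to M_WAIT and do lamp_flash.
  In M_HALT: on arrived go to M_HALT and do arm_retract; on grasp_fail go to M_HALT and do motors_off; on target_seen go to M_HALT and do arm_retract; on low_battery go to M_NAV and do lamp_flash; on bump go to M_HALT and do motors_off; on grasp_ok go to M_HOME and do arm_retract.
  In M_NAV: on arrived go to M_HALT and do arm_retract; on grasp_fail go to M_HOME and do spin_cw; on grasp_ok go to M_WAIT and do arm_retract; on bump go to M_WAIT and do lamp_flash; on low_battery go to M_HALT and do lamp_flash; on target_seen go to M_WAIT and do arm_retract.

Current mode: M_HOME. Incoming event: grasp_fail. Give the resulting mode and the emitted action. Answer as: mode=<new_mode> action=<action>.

mode=M_NAV action=lamp_flash

current mode = M_HOME; filter table to that mode:
  (M_HOME, grasp_fail) → (M_NAV, lamp_flash)  ← event matches
  (M_HOME, low_battery) → (M_HOME, spin_cw)
  (M_HOME, bump) → (M_WAIT, motors_off)
  (M_HOME, grasp_ok) → (M_WAIT, spin_cw)
  (M_HOME, arrived) → (M_HOME, spin_cw)
  (M_HOME, target_seen) → (M_WAIT, lamp_flash)
event = grasp_fail selects (M_NAV, lamp_flash)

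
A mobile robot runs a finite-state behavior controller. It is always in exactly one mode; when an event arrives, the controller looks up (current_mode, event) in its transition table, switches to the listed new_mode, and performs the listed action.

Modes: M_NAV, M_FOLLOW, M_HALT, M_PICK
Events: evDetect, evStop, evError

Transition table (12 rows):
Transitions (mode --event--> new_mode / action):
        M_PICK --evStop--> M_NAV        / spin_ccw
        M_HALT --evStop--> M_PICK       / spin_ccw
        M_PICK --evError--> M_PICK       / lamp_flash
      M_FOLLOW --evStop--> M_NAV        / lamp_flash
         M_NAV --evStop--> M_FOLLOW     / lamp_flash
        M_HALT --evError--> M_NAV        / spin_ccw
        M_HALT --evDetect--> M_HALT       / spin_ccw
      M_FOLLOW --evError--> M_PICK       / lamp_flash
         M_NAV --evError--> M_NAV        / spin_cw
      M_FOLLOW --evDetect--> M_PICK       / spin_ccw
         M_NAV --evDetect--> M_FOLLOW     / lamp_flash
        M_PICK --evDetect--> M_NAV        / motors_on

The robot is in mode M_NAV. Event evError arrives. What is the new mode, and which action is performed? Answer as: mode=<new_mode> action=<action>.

current mode = M_NAV; filter table to that mode:
  (M_NAV, evStop) → (M_FOLLOW, lamp_flash)
  (M_NAV, evError) → (M_NAV, spin_cw)  ← event matches
  (M_NAV, evDetect) → (M_FOLLOW, lamp_flash)
event = evError selects (M_NAV, spin_cw)

mode=M_NAV action=spin_cw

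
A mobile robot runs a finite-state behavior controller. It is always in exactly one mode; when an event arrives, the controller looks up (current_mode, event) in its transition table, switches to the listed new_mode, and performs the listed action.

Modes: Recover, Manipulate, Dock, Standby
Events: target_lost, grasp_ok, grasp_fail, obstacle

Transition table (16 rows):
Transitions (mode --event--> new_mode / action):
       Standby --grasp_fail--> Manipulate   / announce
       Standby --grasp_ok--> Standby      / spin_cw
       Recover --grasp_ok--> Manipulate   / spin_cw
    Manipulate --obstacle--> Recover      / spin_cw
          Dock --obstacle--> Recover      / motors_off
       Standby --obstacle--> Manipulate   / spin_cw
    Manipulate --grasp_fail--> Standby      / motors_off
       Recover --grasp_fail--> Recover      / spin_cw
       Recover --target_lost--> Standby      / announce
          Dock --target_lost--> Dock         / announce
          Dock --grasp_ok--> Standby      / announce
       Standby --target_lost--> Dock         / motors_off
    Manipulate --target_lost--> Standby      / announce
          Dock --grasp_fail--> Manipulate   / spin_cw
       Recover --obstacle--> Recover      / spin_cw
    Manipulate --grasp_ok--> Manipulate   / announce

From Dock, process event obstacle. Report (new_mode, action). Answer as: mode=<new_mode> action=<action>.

current mode = Dock; filter table to that mode:
  (Dock, obstacle) → (Recover, motors_off)  ← event matches
  (Dock, target_lost) → (Dock, announce)
  (Dock, grasp_ok) → (Standby, announce)
  (Dock, grasp_fail) → (Manipulate, spin_cw)
event = obstacle selects (Recover, motors_off)

mode=Recover action=motors_off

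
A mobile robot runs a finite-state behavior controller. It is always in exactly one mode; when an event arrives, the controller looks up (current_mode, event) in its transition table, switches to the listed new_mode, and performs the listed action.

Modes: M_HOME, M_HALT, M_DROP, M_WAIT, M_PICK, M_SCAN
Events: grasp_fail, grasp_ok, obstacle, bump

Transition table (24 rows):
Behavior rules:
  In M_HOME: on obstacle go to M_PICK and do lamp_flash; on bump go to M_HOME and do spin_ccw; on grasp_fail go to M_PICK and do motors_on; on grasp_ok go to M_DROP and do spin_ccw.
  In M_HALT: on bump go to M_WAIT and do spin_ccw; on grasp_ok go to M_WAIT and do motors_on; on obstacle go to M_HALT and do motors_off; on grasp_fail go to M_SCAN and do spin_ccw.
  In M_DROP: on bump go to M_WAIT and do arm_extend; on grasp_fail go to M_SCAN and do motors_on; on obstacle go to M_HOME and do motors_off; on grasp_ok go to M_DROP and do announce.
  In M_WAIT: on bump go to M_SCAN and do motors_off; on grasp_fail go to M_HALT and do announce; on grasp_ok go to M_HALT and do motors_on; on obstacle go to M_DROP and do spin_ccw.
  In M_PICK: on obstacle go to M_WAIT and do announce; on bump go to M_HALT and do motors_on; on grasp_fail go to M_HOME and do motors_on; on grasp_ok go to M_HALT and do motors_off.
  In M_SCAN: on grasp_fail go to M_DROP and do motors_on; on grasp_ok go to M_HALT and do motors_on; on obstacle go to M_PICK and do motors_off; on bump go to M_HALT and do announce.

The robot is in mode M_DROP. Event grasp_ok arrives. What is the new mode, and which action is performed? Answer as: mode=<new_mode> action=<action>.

current mode = M_DROP; filter table to that mode:
  (M_DROP, bump) → (M_WAIT, arm_extend)
  (M_DROP, grasp_fail) → (M_SCAN, motors_on)
  (M_DROP, obstacle) → (M_HOME, motors_off)
  (M_DROP, grasp_ok) → (M_DROP, announce)  ← event matches
event = grasp_ok selects (M_DROP, announce)

mode=M_DROP action=announce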